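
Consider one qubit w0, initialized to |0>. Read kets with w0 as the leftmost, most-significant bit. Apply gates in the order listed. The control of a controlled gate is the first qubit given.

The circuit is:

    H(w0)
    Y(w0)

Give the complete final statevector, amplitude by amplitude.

The resulting statevector has amplitude -sqrt(2)*I/2 on |0>, sqrt(2)*I/2 on |1>.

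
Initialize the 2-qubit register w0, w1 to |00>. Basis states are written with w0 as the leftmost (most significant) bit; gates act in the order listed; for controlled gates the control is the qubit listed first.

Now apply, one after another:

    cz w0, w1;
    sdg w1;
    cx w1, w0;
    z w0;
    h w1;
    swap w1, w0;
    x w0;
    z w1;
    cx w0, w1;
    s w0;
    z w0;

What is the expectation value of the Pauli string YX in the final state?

The expectation value of YX is -1.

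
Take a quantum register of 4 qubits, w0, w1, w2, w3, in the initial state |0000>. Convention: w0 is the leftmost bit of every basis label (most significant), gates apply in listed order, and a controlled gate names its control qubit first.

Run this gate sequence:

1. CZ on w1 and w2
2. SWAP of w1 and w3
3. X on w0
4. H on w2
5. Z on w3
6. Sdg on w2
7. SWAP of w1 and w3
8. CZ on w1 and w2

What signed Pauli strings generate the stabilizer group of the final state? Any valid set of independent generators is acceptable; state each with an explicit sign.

The final state is stabilized by the group generated by -IIYI, -ZIII, +IZII, +IIIZ; other independent generating sets are equally valid.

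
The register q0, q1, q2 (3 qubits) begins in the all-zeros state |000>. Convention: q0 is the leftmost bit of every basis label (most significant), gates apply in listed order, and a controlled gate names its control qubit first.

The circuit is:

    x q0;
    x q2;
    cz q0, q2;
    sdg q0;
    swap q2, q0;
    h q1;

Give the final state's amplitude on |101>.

|101> carries amplitude sqrt(2)*I/2 in the final state.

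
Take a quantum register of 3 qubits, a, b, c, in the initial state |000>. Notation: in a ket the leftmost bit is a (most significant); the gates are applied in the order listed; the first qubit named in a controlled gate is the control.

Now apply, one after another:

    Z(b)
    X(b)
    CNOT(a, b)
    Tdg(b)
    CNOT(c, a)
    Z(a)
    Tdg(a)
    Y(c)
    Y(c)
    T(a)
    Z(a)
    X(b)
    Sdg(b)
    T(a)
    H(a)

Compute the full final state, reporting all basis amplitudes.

After the circuit, the state carries amplitude -sqrt(2)*exp(3*I*pi/4)/2 on |000>, -sqrt(2)*exp(3*I*pi/4)/2 on |100>, and 0 on every other basis state. Key observation: gates 6-11 undo each other exactly, leaving only the rest of the circuit to track.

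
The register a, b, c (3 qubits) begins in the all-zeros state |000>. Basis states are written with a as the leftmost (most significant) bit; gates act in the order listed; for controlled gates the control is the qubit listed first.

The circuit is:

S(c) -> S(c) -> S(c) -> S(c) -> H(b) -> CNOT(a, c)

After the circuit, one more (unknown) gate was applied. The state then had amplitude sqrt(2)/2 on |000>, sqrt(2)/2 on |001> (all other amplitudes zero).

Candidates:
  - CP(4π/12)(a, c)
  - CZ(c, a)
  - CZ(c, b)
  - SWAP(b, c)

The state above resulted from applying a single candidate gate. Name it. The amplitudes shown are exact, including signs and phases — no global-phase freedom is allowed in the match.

The unique candidate consistent with the amplitudes is SWAP(b, c).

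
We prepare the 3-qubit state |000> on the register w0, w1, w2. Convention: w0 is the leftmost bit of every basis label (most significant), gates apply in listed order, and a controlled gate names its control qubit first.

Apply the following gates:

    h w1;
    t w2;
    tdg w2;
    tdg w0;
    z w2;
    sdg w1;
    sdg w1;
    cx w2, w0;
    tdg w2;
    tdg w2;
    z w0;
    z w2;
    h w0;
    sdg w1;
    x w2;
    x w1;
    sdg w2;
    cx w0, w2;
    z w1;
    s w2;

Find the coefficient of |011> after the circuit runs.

The final state's coefficient on |011> equals -1/2.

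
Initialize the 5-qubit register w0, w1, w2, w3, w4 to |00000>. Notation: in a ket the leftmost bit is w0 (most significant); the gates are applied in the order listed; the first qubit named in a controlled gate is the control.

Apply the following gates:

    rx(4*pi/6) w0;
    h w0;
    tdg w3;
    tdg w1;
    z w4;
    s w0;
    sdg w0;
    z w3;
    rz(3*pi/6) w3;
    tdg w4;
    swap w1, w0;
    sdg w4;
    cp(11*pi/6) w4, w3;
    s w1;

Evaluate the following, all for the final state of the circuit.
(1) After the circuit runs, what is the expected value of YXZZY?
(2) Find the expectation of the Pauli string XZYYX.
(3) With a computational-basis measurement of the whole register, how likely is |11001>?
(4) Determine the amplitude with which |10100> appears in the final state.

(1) In the final state, YXZZY has expectation 0. Key observation: steps 6-7 multiply out to the identity, so the circuit reduces to the remaining gates.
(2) The expectation value of XZYYX is 0.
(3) A full measurement returns |11001> with probability 0.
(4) |10100> carries amplitude 0 in the final state.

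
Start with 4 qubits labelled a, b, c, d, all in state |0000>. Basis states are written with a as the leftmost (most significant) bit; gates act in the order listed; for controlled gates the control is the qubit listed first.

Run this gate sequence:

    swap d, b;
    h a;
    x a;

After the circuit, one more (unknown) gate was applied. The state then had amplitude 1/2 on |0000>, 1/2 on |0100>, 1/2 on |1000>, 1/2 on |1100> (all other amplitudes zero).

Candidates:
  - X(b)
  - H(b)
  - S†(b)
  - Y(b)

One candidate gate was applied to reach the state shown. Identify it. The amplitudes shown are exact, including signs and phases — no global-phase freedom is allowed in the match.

The unique candidate consistent with the amplitudes is H(b).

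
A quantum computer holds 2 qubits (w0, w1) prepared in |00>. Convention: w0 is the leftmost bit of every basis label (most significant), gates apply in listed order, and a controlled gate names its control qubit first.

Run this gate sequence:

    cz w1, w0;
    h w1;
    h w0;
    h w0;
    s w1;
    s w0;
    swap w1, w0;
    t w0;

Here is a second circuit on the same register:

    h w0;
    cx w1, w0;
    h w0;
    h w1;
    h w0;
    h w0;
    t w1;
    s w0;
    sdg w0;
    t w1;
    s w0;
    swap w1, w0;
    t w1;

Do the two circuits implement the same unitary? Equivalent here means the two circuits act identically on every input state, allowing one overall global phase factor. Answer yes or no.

No: there is an input state on which the two circuits produce genuinely different outputs (not merely differing by a phase).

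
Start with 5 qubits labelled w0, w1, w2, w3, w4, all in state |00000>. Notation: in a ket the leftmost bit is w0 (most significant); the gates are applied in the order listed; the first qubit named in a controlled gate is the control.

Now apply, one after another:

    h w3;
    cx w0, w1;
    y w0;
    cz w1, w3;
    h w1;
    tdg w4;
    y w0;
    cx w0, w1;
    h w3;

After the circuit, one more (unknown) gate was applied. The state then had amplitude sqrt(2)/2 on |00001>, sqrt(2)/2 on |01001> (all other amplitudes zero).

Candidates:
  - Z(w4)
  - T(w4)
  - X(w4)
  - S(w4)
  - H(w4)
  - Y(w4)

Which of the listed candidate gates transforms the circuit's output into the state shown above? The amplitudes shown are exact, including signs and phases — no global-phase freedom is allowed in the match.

The unique candidate consistent with the amplitudes is X(w4).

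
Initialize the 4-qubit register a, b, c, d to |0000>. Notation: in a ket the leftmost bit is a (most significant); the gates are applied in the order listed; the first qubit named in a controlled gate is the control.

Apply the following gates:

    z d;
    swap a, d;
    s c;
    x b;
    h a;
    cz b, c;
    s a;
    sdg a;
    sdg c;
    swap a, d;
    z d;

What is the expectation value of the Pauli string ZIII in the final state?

The expectation value of ZIII is 1.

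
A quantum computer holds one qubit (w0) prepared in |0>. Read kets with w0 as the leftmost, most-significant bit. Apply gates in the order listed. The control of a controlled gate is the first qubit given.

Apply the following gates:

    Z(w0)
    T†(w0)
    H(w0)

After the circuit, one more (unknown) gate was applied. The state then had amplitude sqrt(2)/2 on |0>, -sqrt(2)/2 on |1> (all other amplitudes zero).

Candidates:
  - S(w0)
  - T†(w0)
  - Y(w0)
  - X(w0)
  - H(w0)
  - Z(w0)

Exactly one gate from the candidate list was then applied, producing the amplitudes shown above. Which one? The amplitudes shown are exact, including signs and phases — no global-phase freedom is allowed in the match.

The applied gate was Z(w0).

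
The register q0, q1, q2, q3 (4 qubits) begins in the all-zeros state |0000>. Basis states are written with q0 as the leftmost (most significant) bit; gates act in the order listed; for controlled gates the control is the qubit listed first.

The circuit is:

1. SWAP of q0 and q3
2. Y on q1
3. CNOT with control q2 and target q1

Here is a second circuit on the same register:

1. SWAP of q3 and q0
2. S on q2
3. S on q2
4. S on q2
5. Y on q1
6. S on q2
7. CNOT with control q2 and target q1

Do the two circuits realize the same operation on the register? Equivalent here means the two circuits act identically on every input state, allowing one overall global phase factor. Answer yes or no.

Yes: on every input state the two circuits agree up to one overall phase factor.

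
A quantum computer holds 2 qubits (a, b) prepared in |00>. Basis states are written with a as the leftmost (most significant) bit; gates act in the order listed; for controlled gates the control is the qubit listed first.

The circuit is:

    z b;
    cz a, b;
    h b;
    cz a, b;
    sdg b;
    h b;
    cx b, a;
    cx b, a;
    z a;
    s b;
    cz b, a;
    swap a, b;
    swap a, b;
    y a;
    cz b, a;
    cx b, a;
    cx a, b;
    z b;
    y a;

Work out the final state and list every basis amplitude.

The final amplitudes are 0 on |00>, -1/2 + I/2 on |01>, 0 on |10>, 1/2 - I/2 on |11>.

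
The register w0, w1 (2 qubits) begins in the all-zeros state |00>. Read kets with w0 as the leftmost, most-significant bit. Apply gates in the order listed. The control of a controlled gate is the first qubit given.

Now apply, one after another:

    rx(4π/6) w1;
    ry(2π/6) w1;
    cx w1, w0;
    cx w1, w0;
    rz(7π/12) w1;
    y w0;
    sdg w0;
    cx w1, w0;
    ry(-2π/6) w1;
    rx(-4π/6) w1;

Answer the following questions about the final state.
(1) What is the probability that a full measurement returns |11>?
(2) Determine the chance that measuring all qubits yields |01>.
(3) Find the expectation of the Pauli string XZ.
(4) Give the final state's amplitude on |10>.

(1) Outcome |11> occurs with probability 15/64.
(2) A full measurement returns |01> with probability 15/64.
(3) The expectation value of XZ is -15*sqrt(6)/64 + 15*sqrt(2)/64.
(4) |10> carries amplitude -3*exp(17*I*pi/24)/8 in the final state.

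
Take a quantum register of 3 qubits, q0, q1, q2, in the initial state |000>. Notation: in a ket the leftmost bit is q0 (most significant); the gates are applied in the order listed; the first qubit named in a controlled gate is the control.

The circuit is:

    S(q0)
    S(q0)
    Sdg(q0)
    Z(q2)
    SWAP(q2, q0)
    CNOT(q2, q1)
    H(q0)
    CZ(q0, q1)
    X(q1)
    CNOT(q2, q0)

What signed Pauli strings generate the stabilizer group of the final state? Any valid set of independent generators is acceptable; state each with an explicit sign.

One valid set of independent stabilizer generators is +XII, -IZI, +IIZ (any independent generating set of the same group is equally correct). Key observation: gates 2-3 undo each other exactly, leaving only the rest of the circuit to track.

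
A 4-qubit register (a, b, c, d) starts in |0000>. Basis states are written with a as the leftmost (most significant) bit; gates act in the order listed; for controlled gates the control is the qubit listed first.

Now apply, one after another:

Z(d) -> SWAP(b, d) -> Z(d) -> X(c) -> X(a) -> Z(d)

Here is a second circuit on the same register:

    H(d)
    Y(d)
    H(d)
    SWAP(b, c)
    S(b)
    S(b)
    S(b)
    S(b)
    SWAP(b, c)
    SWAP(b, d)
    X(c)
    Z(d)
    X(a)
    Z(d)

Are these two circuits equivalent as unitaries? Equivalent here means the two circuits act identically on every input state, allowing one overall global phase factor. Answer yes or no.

No — the two circuits implement different unitaries, even allowing a global phase.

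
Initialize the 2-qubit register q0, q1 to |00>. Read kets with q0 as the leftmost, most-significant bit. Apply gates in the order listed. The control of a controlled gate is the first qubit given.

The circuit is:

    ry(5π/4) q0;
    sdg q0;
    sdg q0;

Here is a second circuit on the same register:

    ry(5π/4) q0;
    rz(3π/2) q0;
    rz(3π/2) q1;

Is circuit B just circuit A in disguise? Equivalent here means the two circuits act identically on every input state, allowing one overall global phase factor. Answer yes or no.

No: there is an input state on which the two circuits produce genuinely different outputs (not merely differing by a phase).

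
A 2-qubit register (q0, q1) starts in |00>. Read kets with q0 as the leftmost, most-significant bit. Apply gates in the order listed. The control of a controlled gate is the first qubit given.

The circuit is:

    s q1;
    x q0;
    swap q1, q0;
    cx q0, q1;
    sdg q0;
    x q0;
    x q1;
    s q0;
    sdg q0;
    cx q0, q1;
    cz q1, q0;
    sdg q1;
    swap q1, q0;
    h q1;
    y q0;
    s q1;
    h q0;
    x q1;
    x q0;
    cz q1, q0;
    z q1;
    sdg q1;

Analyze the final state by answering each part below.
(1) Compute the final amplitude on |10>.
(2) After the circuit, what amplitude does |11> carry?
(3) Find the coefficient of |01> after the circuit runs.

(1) The final state's coefficient on |10> equals -I/2.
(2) |11> carries amplitude -I/2 in the final state.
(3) The amplitude on |01> is I/2.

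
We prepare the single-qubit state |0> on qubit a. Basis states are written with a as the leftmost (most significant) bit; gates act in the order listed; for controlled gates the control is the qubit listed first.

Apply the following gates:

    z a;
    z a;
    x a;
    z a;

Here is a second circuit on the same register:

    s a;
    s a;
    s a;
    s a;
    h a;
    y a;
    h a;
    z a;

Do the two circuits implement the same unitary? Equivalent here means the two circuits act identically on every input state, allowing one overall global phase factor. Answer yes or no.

No, they are not equivalent — no single phase factor reconciles the two unitaries.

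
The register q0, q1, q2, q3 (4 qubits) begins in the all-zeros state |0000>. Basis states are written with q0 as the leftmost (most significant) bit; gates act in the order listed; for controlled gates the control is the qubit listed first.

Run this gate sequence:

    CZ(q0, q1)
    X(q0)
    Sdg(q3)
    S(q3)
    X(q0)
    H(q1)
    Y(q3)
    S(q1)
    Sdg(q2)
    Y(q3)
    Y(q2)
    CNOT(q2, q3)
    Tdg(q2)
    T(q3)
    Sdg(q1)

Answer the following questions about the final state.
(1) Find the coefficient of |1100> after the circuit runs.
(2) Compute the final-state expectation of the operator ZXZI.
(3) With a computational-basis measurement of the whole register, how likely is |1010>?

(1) The amplitude on |1100> is 0. Key observation: gates 2-5 undo each other exactly, leaving only the rest of the circuit to track.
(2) In the final state, ZXZI has expectation -1.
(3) The probability of measuring |1010> is 0.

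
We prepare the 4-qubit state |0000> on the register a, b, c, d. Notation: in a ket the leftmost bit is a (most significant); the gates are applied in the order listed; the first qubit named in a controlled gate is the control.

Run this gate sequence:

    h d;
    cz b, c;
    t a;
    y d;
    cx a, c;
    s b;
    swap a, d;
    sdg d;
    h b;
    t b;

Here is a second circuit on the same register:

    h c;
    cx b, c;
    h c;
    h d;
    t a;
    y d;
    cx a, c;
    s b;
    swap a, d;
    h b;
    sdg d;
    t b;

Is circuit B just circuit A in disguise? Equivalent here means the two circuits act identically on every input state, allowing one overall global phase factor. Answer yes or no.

Yes, they are equivalent — the unitaries differ by at most a global phase.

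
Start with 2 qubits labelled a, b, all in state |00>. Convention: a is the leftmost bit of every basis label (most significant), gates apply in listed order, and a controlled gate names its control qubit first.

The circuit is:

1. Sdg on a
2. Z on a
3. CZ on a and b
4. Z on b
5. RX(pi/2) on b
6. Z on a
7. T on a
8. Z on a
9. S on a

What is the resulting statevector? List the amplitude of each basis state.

The final amplitudes are sqrt(2)/2 on |00>, -sqrt(2)*I/2 on |01>, 0 on |10>, 0 on |11>.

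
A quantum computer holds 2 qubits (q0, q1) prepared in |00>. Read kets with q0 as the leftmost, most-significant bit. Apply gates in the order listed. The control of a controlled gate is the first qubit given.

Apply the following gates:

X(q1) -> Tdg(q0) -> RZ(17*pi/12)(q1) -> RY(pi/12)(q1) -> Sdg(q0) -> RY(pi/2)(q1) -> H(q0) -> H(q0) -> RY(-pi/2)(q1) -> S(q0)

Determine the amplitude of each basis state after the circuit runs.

After the circuit, the state carries amplitude -sqrt(sqrt(2)/4 + 1/2)*exp(17*I*pi/24)/2 + sqrt(3)*sqrt(1/2 - sqrt(2)/4)*exp(17*I*pi/24)/2 on |00>, sqrt(1/2 - sqrt(2)/4)*exp(17*I*pi/24)/2 + sqrt(3)*sqrt(sqrt(2)/4 + 1/2)*exp(17*I*pi/24)/2 on |01>, 0 on |10>, 0 on |11>. Key observation: the block from step 5 through step 10 cancels to the identity and can be dropped.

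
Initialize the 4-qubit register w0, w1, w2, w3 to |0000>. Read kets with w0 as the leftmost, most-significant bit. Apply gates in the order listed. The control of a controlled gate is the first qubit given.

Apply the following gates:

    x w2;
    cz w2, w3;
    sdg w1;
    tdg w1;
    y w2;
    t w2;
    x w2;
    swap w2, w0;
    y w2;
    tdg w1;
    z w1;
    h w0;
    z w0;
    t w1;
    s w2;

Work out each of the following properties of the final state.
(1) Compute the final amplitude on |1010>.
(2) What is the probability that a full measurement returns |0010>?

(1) The final state's coefficient on |1010> equals sqrt(2)*I/2.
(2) A full measurement returns |0010> with probability 1/2.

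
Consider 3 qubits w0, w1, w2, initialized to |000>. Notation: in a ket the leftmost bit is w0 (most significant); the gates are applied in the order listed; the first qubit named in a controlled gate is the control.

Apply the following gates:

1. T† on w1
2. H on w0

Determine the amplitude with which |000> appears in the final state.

|000> carries amplitude sqrt(2)/2 in the final state.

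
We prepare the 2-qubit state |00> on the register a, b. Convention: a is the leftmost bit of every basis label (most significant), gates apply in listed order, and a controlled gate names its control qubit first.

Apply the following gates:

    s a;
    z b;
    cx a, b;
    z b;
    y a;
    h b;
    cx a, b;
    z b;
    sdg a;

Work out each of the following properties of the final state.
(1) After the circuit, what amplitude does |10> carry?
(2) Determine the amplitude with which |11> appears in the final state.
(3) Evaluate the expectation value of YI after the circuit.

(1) The amplitude on |10> is sqrt(2)/2.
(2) The amplitude on |11> is -sqrt(2)/2.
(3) The expectation value of YI is 0.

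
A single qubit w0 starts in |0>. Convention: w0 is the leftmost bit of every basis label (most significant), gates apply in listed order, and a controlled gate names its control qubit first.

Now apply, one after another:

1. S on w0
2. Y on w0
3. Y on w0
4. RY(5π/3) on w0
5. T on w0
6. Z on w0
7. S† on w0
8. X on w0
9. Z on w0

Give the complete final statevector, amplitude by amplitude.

The final amplitudes are exp(3*I*pi/4)/2 on |0>, sqrt(3)/2 on |1>.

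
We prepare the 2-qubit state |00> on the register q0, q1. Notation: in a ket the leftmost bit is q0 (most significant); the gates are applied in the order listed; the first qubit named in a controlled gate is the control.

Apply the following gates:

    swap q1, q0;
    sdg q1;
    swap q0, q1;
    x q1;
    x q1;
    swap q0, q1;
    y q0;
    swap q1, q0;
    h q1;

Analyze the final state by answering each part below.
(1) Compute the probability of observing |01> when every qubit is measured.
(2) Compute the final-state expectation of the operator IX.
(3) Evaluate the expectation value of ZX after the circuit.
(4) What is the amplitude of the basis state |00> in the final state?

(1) A full measurement returns |01> with probability 1/2. Key observation: the block from step 4 through step 5 cancels to the identity and can be dropped.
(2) In the final state, IX has expectation -1.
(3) The expectation value of ZX is -1.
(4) |00> carries amplitude sqrt(2)*I/2 in the final state.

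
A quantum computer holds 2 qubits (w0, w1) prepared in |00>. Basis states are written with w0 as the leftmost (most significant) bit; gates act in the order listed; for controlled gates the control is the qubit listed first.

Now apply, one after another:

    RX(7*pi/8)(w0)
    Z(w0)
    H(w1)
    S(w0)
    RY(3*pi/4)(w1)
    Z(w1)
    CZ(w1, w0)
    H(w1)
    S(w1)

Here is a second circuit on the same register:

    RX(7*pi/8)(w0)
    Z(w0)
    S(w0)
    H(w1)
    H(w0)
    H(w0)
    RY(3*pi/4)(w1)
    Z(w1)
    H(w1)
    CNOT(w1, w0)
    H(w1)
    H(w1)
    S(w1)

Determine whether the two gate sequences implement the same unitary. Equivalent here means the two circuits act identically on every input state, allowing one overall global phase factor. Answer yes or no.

No, they are not equivalent — no single phase factor reconciles the two unitaries.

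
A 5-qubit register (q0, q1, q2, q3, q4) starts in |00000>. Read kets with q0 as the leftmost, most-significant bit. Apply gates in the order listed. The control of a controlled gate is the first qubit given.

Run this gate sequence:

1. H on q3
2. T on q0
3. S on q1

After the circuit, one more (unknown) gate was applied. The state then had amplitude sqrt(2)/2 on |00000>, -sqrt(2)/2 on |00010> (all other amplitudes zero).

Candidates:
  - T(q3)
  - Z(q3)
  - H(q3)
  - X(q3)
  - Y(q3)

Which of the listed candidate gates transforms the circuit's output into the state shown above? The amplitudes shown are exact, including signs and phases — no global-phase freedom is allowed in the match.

It was Z(q3) that produced the state shown.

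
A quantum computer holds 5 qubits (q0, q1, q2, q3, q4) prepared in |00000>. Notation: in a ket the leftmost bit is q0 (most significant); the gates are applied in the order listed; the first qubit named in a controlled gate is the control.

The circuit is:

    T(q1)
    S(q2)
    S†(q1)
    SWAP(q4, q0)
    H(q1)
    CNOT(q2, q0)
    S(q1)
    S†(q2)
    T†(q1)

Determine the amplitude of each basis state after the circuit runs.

The final amplitudes are sqrt(2)/2 on |00000>, sqrt(2)*exp(I*pi/4)/2 on |01000>, and 0 on every other basis state.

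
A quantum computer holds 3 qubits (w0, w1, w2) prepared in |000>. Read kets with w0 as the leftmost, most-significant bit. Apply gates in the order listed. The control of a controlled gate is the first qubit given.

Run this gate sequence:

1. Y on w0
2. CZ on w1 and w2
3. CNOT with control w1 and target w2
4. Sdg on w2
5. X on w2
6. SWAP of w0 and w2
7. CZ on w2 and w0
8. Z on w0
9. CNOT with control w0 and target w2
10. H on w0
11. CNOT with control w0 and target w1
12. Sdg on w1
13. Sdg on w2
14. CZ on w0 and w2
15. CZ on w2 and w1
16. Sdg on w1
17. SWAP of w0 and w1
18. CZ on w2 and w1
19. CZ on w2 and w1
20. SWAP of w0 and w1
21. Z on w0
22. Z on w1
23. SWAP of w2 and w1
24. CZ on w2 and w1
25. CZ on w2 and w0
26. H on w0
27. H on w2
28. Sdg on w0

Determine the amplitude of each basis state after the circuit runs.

The final amplitudes are sqrt(2)*I/2 on |001>, sqrt(2)/2 on |100>, and 0 on every other basis state. Key observation: gates 17-20 undo each other exactly, leaving only the rest of the circuit to track.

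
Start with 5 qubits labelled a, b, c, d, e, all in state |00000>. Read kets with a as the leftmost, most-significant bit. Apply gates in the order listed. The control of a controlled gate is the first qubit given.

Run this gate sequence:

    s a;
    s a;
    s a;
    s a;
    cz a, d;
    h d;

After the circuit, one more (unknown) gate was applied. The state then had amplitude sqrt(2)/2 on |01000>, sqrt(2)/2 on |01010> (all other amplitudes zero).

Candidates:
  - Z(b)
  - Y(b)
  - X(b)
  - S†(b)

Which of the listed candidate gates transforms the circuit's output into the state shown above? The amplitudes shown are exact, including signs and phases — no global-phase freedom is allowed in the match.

The applied gate was X(b). Key observation: steps 1-4 multiply out to the identity, so the circuit reduces to the remaining gates.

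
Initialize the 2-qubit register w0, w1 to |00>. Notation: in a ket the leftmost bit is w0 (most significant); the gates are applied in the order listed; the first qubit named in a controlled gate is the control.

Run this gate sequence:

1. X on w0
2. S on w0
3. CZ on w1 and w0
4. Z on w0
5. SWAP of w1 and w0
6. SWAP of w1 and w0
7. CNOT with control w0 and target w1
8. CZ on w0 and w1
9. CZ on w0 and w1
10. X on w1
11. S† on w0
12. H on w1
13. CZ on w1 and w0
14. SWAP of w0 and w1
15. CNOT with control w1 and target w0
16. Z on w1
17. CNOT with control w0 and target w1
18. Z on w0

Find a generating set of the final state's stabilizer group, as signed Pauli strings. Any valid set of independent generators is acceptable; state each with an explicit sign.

The final state is stabilized by the group generated by +XX, -ZZ; other independent generating sets are equally valid.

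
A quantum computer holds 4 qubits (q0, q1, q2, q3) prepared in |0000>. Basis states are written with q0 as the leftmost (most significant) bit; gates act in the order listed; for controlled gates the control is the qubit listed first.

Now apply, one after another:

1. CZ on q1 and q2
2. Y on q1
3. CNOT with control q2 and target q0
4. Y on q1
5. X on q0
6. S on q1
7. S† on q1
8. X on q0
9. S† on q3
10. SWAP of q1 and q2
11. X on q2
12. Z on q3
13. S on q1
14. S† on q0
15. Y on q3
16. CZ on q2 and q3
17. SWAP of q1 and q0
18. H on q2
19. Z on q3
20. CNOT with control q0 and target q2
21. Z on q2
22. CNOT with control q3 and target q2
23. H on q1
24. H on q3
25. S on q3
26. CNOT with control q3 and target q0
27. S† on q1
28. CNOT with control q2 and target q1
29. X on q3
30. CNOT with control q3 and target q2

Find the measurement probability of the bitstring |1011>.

A full measurement returns |1011> with probability 0.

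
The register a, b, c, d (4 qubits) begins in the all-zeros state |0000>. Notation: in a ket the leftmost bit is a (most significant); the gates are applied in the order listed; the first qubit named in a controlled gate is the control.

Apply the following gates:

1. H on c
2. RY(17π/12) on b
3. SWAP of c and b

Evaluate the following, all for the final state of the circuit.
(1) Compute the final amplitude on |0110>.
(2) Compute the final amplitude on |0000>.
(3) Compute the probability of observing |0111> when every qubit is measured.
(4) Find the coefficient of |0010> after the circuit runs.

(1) |0110> carries amplitude sqrt(12 - 6*sqrt(2))/8 + sqrt(2*sqrt(2) + 4)/8 in the final state.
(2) |0000> carries amplitude -sqrt(6*sqrt(2) + 12)/8 + sqrt(4 - 2*sqrt(2))/8 in the final state.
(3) The probability of measuring |0111> is 0.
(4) |0010> carries amplitude sqrt(12 - 6*sqrt(2))/8 + sqrt(2*sqrt(2) + 4)/8 in the final state.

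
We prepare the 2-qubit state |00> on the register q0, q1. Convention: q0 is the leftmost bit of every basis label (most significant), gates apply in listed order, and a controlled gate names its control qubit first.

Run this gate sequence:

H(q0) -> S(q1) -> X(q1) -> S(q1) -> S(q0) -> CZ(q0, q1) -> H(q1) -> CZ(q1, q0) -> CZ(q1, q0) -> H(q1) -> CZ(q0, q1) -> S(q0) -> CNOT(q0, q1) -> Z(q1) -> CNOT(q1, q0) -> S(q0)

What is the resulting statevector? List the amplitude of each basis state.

The final amplitudes are 0 on |00>, 0 on |01>, sqrt(2)/2 on |10>, sqrt(2)/2 on |11>. Key observation: the block from step 6 through step 11 cancels to the identity and can be dropped.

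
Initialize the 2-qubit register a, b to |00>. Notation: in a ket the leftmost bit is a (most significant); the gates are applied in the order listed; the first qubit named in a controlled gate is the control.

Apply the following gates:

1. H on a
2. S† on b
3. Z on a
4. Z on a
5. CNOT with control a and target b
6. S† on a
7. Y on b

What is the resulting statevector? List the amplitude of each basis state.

The resulting statevector has amplitude 0 on |00>, sqrt(2)*I/2 on |01>, -sqrt(2)/2 on |10>, 0 on |11>.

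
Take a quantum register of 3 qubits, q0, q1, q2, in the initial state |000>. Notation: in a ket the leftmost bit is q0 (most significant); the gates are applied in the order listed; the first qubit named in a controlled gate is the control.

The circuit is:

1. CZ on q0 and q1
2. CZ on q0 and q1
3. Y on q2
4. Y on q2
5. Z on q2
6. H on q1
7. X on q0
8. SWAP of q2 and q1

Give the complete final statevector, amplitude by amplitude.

After the circuit, the state carries amplitude sqrt(2)/2 on |100>, sqrt(2)/2 on |101>, and 0 on every other basis state.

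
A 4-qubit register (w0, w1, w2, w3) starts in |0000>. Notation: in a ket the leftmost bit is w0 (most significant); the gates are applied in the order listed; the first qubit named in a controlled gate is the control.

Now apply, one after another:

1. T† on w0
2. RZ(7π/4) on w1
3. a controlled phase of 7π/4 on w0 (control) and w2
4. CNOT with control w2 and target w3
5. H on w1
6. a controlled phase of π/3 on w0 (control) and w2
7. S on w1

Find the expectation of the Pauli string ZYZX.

In the final state, ZYZX has expectation 0.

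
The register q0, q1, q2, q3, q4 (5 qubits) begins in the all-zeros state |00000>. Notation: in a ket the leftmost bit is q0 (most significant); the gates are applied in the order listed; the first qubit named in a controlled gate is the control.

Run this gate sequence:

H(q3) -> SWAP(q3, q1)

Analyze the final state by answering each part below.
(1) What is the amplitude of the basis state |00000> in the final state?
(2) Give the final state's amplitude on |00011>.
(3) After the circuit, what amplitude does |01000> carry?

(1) The final state's coefficient on |00000> equals sqrt(2)/2.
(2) |00011> carries amplitude 0 in the final state.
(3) |01000> carries amplitude sqrt(2)/2 in the final state.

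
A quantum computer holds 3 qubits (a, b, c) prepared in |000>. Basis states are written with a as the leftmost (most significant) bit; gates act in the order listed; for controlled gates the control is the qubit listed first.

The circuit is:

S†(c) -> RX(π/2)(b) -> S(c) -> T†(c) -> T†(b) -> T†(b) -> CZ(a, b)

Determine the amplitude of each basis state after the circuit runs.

The final amplitudes are sqrt(2)/2 on |000>, -sqrt(2)/2 on |010>, and 0 on every other basis state.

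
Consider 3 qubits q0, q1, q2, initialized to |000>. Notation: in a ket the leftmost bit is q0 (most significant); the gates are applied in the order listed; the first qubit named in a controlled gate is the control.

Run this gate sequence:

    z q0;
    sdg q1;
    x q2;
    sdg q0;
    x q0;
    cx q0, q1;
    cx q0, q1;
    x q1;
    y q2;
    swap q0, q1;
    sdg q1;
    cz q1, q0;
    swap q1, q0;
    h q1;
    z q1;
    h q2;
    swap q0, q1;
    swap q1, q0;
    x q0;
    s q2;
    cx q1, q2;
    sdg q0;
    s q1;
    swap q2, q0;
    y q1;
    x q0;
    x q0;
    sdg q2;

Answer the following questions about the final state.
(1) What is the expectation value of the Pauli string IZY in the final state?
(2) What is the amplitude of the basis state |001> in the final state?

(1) The observable IZY averages to 0. Key observation: steps 6-7 multiply out to the identity, so the circuit reduces to the remaining gates.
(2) The final state's coefficient on |001> equals 0.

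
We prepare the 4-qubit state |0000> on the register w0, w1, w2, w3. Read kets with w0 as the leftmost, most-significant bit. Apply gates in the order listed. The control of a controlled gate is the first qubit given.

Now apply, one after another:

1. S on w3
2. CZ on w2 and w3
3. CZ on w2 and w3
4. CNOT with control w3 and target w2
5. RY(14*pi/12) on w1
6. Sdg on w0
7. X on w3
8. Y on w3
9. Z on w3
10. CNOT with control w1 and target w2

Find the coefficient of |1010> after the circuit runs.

The final state's coefficient on |1010> equals 0. Key observation: gates 2-3 undo each other exactly, leaving only the rest of the circuit to track.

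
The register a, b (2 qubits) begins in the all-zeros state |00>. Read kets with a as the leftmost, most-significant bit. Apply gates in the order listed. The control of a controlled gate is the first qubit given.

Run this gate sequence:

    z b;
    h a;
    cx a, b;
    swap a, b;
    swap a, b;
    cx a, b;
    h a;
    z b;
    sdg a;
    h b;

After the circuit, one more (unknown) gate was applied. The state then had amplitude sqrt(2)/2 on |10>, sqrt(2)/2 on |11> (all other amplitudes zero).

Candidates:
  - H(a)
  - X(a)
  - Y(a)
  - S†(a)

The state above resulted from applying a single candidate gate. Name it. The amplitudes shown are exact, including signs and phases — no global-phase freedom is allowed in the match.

It was X(a) that produced the state shown. Key observation: steps 2-7 multiply out to the identity, so the circuit reduces to the remaining gates.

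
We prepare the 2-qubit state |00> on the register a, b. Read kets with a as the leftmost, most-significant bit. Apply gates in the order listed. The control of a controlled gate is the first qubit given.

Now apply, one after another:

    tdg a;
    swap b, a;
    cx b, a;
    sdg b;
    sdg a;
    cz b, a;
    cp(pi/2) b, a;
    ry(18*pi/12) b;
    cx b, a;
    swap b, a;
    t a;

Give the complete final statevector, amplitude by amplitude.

After the circuit, the state carries amplitude -sqrt(2)/2 on |00>, 0 on |01>, 0 on |10>, sqrt(2)*exp(I*pi/4)/2 on |11>.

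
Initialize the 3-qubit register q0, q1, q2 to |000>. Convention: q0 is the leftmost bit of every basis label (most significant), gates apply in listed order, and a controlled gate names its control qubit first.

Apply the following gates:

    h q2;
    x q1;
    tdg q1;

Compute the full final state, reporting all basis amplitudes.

After the circuit, the state carries amplitude -sqrt(2)*exp(3*I*pi/4)/2 on |010>, -sqrt(2)*exp(3*I*pi/4)/2 on |011>, and 0 on every other basis state.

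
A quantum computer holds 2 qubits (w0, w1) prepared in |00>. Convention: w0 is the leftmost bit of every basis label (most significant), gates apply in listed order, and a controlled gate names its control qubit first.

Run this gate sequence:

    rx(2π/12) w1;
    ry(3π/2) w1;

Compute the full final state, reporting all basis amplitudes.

The resulting statevector has amplitude -(1 - I)*(sqrt(3) + I)/4 on |00>, (1 - I)*(1 + sqrt(3)*I)/4 on |01>, 0 on |10>, 0 on |11>.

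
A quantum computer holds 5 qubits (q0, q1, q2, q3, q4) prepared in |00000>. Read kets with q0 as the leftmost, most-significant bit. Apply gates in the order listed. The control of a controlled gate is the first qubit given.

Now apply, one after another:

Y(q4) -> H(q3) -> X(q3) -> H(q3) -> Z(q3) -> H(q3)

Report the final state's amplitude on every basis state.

The resulting statevector has amplitude sqrt(2)*I/2 on |00001>, sqrt(2)*I/2 on |00011>, and 0 on every other basis state. Key observation: steps 2-5 multiply out to the identity, so the circuit reduces to the remaining gates.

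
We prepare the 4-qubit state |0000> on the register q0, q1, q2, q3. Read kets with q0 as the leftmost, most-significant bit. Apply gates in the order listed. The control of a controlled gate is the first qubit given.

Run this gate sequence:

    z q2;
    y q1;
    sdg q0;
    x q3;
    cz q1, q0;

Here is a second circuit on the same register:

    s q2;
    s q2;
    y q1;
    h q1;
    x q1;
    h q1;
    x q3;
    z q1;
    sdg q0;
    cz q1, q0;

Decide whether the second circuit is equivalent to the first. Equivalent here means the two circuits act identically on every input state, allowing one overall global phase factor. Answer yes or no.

Yes: on every input state the two circuits agree up to one overall phase factor.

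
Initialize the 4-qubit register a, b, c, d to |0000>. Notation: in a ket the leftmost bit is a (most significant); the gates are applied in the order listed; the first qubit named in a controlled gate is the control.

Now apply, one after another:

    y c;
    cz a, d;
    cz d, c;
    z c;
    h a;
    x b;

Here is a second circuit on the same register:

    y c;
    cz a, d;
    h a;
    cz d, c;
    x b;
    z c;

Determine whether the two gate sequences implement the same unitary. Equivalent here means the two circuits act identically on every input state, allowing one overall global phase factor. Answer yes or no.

Yes — the two circuits implement the same unitary up to a global phase.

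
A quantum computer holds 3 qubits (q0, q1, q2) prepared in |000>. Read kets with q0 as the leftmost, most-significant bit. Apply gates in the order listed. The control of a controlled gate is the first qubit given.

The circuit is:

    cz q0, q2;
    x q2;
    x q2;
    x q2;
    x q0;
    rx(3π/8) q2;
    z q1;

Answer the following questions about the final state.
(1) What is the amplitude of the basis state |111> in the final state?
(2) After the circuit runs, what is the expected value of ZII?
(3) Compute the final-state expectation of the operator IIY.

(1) |111> carries amplitude 0 in the final state. Key observation: the block from step 2 through step 3 cancels to the identity and can be dropped.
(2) The expectation value of ZII is -1.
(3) The observable IIY averages to sqrt(sqrt(2) + 2)/2.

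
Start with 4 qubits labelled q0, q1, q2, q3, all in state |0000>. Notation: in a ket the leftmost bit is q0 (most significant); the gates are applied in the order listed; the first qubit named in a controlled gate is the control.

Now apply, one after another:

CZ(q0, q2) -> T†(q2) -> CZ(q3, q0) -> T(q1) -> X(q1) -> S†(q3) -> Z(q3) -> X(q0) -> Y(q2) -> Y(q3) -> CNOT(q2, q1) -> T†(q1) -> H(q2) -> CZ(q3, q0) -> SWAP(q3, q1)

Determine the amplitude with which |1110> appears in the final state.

The final state's coefficient on |1110> equals -sqrt(2)/2.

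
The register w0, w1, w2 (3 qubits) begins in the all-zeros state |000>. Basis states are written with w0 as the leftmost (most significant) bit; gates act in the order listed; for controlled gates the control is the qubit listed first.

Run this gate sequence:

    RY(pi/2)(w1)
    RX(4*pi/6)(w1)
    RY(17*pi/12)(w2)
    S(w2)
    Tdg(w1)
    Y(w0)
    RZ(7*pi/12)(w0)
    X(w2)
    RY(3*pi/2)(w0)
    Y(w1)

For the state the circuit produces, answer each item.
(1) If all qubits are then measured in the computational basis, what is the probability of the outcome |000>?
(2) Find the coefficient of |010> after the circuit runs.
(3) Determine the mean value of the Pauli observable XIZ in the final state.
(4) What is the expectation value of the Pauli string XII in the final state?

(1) A full measurement returns |000> with probability -sqrt(2)/32 + sqrt(6)/32 + 1/8.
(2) The amplitude on |010> is sqrt(3)*I*sqrt(1/2 - sqrt(2)/4)*exp(7*I*pi/24)/8 + I*sqrt(sqrt(2)/4 + 1/2)*exp(7*I*pi/24)/8 + 3*sqrt(1/2 - sqrt(2)/4)*exp(7*I*pi/24)/8 + sqrt(3)*sqrt(sqrt(2)/4 + 1/2)*exp(7*I*pi/24)/8.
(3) The expectation value of XIZ is -sqrt(2)/4 + sqrt(6)/4.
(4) In the final state, XII has expectation 1.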